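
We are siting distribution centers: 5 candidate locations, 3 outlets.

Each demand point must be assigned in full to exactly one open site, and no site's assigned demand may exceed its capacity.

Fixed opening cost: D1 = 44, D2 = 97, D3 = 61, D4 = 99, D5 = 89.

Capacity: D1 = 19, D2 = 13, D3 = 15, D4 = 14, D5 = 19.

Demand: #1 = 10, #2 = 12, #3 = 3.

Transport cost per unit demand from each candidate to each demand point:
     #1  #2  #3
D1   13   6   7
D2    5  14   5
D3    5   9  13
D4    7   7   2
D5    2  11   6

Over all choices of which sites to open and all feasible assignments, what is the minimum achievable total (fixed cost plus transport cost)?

243

Open {D1, D5}; cheapest assignment that respects the capacities:
  D1 (cap 19, load 12): #2 — cost 12×6 = 72
  D5 (cap 19, load 13): #1, #3 — cost 10×2 + 3×6 = 38
  Shipping 110, fixed 133 → total 243.
  Any other capacity-feasible assignment to {D1, D5} ships for at least 110.
Compare {D1, D3}: its best feasible assignment gives total 248.
Compare {D1, D2}: its best feasible assignment gives total 278.
Every other set of open sites that can feasibly serve all demand totals ≥ 248 even under its best assignment. Minimum: 243.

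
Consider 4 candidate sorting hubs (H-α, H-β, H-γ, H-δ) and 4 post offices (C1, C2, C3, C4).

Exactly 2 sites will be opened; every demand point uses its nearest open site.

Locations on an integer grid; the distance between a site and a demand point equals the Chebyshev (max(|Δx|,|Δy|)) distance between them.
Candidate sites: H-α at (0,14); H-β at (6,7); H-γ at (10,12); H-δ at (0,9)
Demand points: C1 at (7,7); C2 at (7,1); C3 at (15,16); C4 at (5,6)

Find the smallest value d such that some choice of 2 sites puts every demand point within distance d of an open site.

6

Open {H-β, H-γ}.
  Farthest demand point is C2 at distance 6 (to H-β); all others are ≤ 6.
With {H-γ, H-δ} the worst case is 8.
With {H-α, H-β} the worst case is 9.
No size-2 selection achieves below 6.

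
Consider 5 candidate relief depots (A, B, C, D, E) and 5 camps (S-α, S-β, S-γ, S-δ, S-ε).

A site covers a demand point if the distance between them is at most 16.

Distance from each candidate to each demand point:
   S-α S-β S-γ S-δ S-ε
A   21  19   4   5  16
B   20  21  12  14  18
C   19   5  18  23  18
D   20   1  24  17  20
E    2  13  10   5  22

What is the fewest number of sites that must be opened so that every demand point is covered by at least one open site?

Coverage sets (demand points within 16 of each site):
  A: {S-γ, S-δ, S-ε}
  B: {S-γ, S-δ}
  C: {S-β}
  D: {S-β}
  E: {S-α, S-β, S-γ, S-δ}
No single site covers all 5 demand points.
But {A, E} covers everything, so the minimum is 2.

2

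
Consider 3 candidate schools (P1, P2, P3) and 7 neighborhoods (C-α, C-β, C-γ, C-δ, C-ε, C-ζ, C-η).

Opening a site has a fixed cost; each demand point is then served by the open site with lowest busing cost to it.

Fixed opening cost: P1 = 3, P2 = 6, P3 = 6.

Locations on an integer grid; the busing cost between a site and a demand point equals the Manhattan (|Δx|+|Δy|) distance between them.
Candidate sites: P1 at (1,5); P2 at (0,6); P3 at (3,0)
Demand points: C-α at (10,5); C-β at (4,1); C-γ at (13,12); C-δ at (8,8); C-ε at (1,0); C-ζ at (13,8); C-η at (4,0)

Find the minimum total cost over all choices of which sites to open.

Open {P1, P3}: assign each demand point to its cheapest open site.
  C-α→P1 9, C-β→P3 2, C-γ→P1 19, C-δ→P1 10, C-ε→P3 2, C-ζ→P1 15, C-η→P3 1
  busing cost 58, fixed 9 → total 67.
Compare {P2, P3}: busing cost 60 + fixed 12 = 72.
Compare {P1, P2, P3}: busing cost 58 + fixed 15 = 73.
Compare {P1}: busing cost 73 + fixed 3 = 76.
All other subsets cost ≥ 72. Minimum total cost: 67.

67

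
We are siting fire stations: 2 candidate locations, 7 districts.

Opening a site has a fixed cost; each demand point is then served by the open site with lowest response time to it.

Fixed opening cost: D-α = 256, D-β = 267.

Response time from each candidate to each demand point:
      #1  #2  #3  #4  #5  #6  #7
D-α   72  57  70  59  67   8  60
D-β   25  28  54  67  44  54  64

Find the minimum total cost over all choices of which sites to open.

Open {D-β}: assign each demand point to its cheapest open site.
  #1→D-β 25, #2→D-β 28, #3→D-β 54, #4→D-β 67, #5→D-β 44, #6→D-β 54, #7→D-β 64
  response time 336, fixed 267 → total 603.
Compare {D-α}: response time 393 + fixed 256 = 649.
Compare {D-α, D-β}: response time 278 + fixed 523 = 801.

603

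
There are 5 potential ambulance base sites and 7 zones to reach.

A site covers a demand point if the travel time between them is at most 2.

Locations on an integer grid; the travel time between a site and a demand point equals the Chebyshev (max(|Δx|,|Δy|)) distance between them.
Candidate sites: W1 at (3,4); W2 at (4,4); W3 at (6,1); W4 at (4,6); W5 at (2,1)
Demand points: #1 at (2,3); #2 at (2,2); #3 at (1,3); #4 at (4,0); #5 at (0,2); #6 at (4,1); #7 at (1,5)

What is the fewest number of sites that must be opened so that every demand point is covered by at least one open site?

2

Coverage sets (demand points within 2 of each site):
  W1: {#1, #2, #3, #7}
  W2: {#1, #2}
  W3: {#4, #6}
  W4: {}
  W5: {#1, #2, #3, #4, #5, #6}
No single site covers all 7 demand points.
But {W1, W5} covers everything, so the minimum is 2.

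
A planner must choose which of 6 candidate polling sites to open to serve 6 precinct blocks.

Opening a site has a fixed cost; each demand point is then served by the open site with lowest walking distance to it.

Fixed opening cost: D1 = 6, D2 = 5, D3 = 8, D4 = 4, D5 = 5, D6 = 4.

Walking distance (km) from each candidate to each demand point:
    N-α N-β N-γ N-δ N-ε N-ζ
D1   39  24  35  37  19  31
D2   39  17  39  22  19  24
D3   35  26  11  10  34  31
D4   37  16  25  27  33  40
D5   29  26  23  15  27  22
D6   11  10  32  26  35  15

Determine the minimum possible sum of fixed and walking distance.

Open {D2, D3, D6}: assign each demand point to its cheapest open site.
  N-α→D6 11, N-β→D6 10, N-γ→D3 11, N-δ→D3 10, N-ε→D2 19, N-ζ→D6 15
  walking distance 76, fixed 17 → total 93.
Compare {D1, D3, D6}: walking distance 76 + fixed 18 = 94.
Compare {D2, D3, D4, D6}: walking distance 76 + fixed 21 = 97.
Compare {D1, D3, D4, D6}: walking distance 76 + fixed 22 = 98.
All other subsets cost ≥ 94. Minimum total cost: 93.

93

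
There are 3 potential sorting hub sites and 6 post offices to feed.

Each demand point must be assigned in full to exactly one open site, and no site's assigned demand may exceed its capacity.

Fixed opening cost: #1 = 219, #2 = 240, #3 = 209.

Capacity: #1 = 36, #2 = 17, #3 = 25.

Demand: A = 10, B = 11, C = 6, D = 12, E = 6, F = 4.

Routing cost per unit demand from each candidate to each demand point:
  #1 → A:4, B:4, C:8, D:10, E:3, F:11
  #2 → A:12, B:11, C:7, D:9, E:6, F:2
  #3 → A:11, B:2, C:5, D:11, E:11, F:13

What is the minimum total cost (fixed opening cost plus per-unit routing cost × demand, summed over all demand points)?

702

Open {#1, #3}; cheapest assignment that respects the capacities:
  #1 (cap 36, load 32): A, D, E, F — cost 10×4 + 12×10 + 6×3 + 4×11 = 222
  #3 (cap 25, load 17): B, C — cost 11×2 + 6×5 = 52
  Shipping 274, fixed 428 → total 702.
  Any other capacity-feasible assignment to {#1, #3} ships for at least 274.
Compare {#1, #2}: its best feasible assignment gives total 725.
Compare {#1, #2, #3}: its best feasible assignment gives total 894.
Every other set of open sites that can feasibly serve all demand totals ≥ 725 even under its best assignment. Minimum: 702.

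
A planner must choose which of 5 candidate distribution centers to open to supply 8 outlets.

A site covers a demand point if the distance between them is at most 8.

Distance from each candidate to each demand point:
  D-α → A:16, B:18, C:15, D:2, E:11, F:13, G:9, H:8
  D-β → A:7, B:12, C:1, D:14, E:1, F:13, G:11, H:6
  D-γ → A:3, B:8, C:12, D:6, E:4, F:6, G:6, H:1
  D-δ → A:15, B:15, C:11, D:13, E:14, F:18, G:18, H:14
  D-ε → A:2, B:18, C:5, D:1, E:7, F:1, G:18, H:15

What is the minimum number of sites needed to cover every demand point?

2

Coverage sets (demand points within 8 of each site):
  D-α: {D, H}
  D-β: {A, C, E, H}
  D-γ: {A, B, D, E, F, G, H}
  D-δ: {}
  D-ε: {A, C, D, E, F}
No single site covers all 8 demand points.
But {D-β, D-γ} covers everything, so the minimum is 2.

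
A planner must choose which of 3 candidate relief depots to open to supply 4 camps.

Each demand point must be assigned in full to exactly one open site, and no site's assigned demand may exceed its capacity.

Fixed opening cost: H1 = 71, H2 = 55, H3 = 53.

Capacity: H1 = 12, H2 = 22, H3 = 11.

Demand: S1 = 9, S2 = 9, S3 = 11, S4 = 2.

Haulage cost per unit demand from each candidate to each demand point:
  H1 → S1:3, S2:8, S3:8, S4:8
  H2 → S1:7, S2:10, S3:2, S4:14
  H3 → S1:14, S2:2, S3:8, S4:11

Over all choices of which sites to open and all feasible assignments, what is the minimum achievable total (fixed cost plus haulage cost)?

Open {H2, H3}; cheapest assignment that respects the capacities:
  H2 (cap 22, load 20): S1, S3 — cost 9×7 + 11×2 = 85
  H3 (cap 11, load 11): S2, S4 — cost 9×2 + 2×11 = 40
  Shipping 125, fixed 108 → total 233.
  Any other capacity-feasible assignment to {H2, H3} ships for at least 125.
Compare {H1, H2, H3}: its best feasible assignment gives total 262.
Compare {H1, H2}: its best feasible assignment gives total 281.
Every other set of open sites that can feasibly serve all demand totals ≥ 262 even under its best assignment. Minimum: 233.

233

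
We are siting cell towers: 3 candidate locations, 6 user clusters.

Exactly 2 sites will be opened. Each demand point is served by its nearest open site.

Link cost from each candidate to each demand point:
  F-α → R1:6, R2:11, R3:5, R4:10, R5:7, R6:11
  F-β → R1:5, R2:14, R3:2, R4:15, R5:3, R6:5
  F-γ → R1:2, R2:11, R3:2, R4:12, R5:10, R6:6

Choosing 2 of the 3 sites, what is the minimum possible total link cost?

Open {F-β, F-γ}.
  R1→F-γ 2, R2→F-γ 11, R3→F-β 2, R4→F-γ 12, R5→F-β 3, R6→F-β 5  ⇒ total 35.
Compare {F-α, F-β}: total 36.
Compare {F-α, F-γ}: total 38.

35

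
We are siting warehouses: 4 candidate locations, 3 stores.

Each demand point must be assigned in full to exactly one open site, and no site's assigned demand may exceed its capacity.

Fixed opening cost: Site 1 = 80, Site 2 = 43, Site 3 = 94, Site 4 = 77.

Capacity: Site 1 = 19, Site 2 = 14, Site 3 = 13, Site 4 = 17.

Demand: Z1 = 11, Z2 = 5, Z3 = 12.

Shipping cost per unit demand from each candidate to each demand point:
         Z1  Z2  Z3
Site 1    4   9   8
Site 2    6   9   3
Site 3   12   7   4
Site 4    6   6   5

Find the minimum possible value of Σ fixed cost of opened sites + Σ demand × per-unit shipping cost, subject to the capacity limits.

248

Open {Site 1, Site 2}; cheapest assignment that respects the capacities:
  Site 1 (cap 19, load 16): Z1, Z2 — cost 11×4 + 5×9 = 89
  Site 2 (cap 14, load 12): Z3 — cost 12×3 = 36
  Shipping 125, fixed 123 → total 248.
  Any other capacity-feasible assignment to {Site 1, Site 2} ships for at least 125.
Compare {Site 2, Site 4}: its best feasible assignment gives total 252.
Compare {Site 1, Site 4}: its best feasible assignment gives total 291.
Every other set of open sites that can feasibly serve all demand totals ≥ 252 even under its best assignment. Minimum: 248.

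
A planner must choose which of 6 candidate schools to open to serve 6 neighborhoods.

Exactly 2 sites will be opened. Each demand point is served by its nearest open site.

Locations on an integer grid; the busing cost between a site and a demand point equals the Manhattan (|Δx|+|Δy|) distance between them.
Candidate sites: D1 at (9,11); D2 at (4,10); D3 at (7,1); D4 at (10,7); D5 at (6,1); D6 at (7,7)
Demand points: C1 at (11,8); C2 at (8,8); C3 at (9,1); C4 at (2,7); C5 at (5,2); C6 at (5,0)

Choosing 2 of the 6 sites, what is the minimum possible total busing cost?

Open {D5, D6}.
  C1→D6 5, C2→D6 2, C3→D5 3, C4→D6 5, C5→D5 2, C6→D5 2  ⇒ total 19.
Compare {D3, D6}: total 20.
Compare {D4, D5}: total 20.
No size-2 selection does better; minimum is 19.

19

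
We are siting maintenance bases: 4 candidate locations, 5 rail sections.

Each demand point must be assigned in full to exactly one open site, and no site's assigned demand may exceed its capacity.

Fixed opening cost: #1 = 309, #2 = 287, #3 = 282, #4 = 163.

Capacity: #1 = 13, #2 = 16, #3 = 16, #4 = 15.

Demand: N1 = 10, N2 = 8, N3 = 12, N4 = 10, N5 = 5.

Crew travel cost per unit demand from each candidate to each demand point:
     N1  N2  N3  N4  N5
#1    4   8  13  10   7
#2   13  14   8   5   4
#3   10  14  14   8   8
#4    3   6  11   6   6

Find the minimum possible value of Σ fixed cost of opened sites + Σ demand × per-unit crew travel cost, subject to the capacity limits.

Open {#1, #2, #3, #4}; cheapest assignment that respects the capacities:
  #1 (cap 13, load 10): N1 — cost 10×4 = 40
  #2 (cap 16, load 12): N3 — cost 12×8 = 96
  #3 (cap 16, load 10): N4 — cost 10×8 = 80
  #4 (cap 15, load 13): N2, N5 — cost 8×6 + 5×6 = 78
  Shipping 294, fixed 1041 → total 1335.
  Any other capacity-feasible assignment to {#1, #2, #3, #4} ships for at least 294.
Total demand is 45; every other set of sites either has combined capacity below 45 or cannot fit the demands without splitting one across sites, so {#1, #2, #3, #4} is the only feasible choice of open sites. Minimum: 1335.

1335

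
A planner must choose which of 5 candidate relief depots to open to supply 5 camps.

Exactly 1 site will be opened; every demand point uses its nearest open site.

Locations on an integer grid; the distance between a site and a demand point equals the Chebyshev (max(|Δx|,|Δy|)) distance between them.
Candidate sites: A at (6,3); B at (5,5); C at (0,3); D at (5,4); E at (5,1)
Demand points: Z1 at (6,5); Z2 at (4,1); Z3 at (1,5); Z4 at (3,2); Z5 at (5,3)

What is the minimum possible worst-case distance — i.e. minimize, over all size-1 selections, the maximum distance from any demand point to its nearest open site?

Open {B}.
  Farthest demand point is Z2 at distance 4 (to B); all others are ≤ 4.
With {D} the worst case is 4.
With {E} the worst case is 4.
No size-1 selection achieves below 4.

4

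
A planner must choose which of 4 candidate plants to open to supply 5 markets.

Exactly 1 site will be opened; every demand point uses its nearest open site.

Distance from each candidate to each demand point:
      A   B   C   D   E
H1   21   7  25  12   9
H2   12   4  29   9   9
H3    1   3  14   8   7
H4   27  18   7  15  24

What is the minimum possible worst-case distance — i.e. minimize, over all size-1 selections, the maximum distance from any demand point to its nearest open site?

14

Open {H3}.
  Farthest demand point is C at distance 14 (to H3); all others are ≤ 14.
With {H1} the worst case is 25.
With {H4} the worst case is 27.
No size-1 selection achieves below 14.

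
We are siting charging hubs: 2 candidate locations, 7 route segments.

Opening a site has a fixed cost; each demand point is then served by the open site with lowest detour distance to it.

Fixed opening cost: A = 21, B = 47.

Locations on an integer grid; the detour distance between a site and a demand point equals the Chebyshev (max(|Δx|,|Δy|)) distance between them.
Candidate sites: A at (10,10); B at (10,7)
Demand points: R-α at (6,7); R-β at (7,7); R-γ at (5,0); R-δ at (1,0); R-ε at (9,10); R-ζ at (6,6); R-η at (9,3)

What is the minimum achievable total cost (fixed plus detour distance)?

60

Open {A}: assign each demand point to its cheapest open site.
  R-α→A 4, R-β→A 3, R-γ→A 10, R-δ→A 10, R-ε→A 1, R-ζ→A 4, R-η→A 7
  detour distance 39, fixed 21 → total 60.
Compare {B}: detour distance 34 + fixed 47 = 81.
Compare {A, B}: detour distance 32 + fixed 68 = 100.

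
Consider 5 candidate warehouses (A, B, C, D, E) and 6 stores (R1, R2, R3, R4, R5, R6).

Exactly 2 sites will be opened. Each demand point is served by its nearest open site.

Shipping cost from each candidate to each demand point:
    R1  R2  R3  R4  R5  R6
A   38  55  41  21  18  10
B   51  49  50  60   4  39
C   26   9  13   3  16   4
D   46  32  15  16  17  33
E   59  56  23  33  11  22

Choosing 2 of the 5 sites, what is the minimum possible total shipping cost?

59

Open {B, C}.
  R1→C 26, R2→C 9, R3→C 13, R4→C 3, R5→B 4, R6→C 4  ⇒ total 59.
Compare {C, E}: total 66.
Compare {A, C}: total 71.
No size-2 selection does better; minimum is 59.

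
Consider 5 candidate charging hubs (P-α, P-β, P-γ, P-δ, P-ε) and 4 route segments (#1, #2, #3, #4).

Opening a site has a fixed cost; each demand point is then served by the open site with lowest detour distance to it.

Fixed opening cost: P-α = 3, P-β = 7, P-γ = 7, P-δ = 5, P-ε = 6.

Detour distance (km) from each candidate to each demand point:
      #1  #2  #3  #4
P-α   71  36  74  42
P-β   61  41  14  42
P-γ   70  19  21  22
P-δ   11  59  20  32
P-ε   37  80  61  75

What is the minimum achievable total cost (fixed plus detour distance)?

Open {P-γ, P-δ}: assign each demand point to its cheapest open site.
  #1→P-δ 11, #2→P-γ 19, #3→P-δ 20, #4→P-γ 22
  detour distance 72, fixed 12 → total 84.
Compare {P-β, P-γ, P-δ}: detour distance 66 + fixed 19 = 85.
Compare {P-α, P-γ, P-δ}: detour distance 72 + fixed 15 = 87.
Compare {P-α, P-β, P-γ, P-δ}: detour distance 66 + fixed 22 = 88.
All other subsets cost ≥ 85. Minimum total cost: 84.

84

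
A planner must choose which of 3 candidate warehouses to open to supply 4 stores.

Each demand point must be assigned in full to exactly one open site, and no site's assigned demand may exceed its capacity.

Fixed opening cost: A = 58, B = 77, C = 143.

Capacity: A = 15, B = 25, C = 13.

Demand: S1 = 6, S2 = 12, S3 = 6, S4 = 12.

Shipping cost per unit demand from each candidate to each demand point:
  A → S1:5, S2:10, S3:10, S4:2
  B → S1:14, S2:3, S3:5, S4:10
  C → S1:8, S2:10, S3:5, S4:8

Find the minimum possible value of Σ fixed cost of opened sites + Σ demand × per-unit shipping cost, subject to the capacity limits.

309

Open {A, B}; cheapest assignment that respects the capacities:
  A (cap 15, load 12): S4 — cost 12×2 = 24
  B (cap 25, load 24): S1, S2, S3 — cost 6×14 + 12×3 + 6×5 = 150
  Shipping 174, fixed 135 → total 309.
  Any other capacity-feasible assignment to {A, B} ships for at least 174.
Compare {A, B, C}: its best feasible assignment gives total 416.
Compare {B, C}: its best feasible assignment gives total 454.
Every other set of open sites that can feasibly serve all demand totals ≥ 416 even under its best assignment. Minimum: 309.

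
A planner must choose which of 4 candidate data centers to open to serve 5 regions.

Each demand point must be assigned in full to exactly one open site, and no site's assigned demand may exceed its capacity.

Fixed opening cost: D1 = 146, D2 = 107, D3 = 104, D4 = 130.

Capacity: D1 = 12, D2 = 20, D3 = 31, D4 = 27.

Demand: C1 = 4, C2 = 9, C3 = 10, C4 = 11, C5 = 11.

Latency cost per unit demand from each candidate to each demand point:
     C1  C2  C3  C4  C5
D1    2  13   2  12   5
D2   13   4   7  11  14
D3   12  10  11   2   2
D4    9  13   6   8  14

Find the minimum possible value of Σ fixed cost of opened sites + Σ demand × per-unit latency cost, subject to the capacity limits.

409

Open {D2, D3}; cheapest assignment that respects the capacities:
  D2 (cap 20, load 19): C2, C3 — cost 9×4 + 10×7 = 106
  D3 (cap 31, load 26): C1, C4, C5 — cost 4×12 + 11×2 + 11×2 = 92
  Shipping 198, fixed 211 → total 409.
  Any other capacity-feasible assignment to {D2, D3} ships for at least 198.
Compare {D3, D4}: its best feasible assignment gives total 464.
Compare {D1, D2, D3}: its best feasible assignment gives total 505.
Every other set of open sites that can feasibly serve all demand totals ≥ 464 even under its best assignment. Minimum: 409.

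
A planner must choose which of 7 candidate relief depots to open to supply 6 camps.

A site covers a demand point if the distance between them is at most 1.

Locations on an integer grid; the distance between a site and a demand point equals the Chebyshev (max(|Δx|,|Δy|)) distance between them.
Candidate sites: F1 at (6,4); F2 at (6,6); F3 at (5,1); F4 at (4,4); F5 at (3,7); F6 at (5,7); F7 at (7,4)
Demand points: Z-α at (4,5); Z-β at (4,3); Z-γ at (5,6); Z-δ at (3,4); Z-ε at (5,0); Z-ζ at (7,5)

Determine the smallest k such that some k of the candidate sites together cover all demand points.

Coverage sets (demand points within 1 of each site):
  F1: {Z-ζ}
  F2: {Z-γ, Z-ζ}
  F3: {Z-ε}
  F4: {Z-α, Z-β, Z-δ}
  F5: {}
  F6: {Z-γ}
  F7: {Z-ζ}
No 2 sites suffice: every size-2 union leaves at least one demand point uncovered.
But {F2, F3, F4} covers everything, so the minimum is 3.

3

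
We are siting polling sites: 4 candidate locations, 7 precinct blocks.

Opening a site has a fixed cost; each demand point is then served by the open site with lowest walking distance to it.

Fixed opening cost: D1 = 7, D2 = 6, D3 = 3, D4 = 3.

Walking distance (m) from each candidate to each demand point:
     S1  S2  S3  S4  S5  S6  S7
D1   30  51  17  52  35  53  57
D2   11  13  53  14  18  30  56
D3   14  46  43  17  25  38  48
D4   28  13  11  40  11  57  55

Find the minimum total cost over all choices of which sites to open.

Open {D2, D3, D4}: assign each demand point to its cheapest open site.
  S1→D2 11, S2→D2 13, S3→D4 11, S4→D2 14, S5→D4 11, S6→D2 30, S7→D3 48
  walking distance 138, fixed 12 → total 150.
Compare {D2, D4}: walking distance 145 + fixed 9 = 154.
Compare {D1, D2, D3, D4}: walking distance 138 + fixed 19 = 157.
Compare {D3, D4}: walking distance 152 + fixed 6 = 158.
All other subsets cost ≥ 154. Minimum total cost: 150.

150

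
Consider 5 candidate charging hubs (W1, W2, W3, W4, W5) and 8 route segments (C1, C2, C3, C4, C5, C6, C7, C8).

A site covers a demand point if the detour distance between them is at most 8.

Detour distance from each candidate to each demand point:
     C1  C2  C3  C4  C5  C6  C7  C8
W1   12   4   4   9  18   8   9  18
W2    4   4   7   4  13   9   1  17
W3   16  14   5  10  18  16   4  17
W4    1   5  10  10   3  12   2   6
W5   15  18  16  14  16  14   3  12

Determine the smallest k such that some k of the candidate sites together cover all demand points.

Coverage sets (demand points within 8 of each site):
  W1: {C2, C3, C6}
  W2: {C1, C2, C3, C4, C7}
  W3: {C3, C7}
  W4: {C1, C2, C5, C7, C8}
  W5: {C7}
No 2 sites suffice: every size-2 union leaves at least one demand point uncovered.
But {W1, W2, W4} covers everything, so the minimum is 3.

3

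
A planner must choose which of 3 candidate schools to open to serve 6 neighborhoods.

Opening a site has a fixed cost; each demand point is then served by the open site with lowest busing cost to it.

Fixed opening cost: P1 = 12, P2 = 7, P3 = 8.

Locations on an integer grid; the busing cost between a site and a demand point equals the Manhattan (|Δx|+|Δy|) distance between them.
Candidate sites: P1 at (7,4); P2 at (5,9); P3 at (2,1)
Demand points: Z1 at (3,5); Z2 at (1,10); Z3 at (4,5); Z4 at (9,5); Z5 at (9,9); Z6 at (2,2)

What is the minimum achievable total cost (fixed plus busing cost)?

Open {P2, P3}: assign each demand point to its cheapest open site.
  Z1→P3 5, Z2→P2 5, Z3→P2 5, Z4→P2 8, Z5→P2 4, Z6→P3 1
  busing cost 28, fixed 15 → total 43.
Compare {P2}: busing cost 38 + fixed 7 = 45.
Compare {P1, P2}: busing cost 28 + fixed 19 = 47.
Compare {P1, P2, P3}: busing cost 22 + fixed 27 = 49.
All other subsets cost ≥ 45. Minimum total cost: 43.

43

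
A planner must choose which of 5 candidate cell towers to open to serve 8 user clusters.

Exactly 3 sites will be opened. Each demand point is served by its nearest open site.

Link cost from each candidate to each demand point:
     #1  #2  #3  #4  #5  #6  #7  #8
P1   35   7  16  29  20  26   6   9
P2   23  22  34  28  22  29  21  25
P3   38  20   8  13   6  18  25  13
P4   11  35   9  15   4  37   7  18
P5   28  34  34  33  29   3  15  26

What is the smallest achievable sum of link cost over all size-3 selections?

64

Open {P1, P4, P5}.
  #1→P4 11, #2→P1 7, #3→P4 9, #4→P4 15, #5→P4 4, #6→P5 3, #7→P1 6, #8→P1 9  ⇒ total 64.
Compare {P1, P3, P4}: total 76.
Compare {P3, P4, P5}: total 79.
No size-3 selection does better; minimum is 64.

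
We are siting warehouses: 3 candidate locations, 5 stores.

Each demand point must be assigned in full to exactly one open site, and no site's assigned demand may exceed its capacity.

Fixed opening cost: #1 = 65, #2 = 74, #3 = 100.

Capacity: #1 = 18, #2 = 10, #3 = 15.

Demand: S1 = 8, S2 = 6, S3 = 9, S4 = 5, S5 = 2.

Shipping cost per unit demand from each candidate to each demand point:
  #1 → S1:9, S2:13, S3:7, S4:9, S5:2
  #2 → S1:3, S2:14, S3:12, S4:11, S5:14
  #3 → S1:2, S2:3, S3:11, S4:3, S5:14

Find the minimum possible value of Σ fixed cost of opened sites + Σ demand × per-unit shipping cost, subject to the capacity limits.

311

Open {#1, #3}; cheapest assignment that respects the capacities:
  #1 (cap 18, load 16): S3, S4, S5 — cost 9×7 + 5×9 + 2×2 = 112
  #3 (cap 15, load 14): S1, S2 — cost 8×2 + 6×3 = 34
  Shipping 146, fixed 165 → total 311.
  Any other capacity-feasible assignment to {#1, #3} ships for at least 146.
Compare {#1, #2, #3}: its best feasible assignment gives total 363.
Every other set of open sites that can feasibly serve all demand totals ≥ 363 even under its best assignment. Minimum: 311.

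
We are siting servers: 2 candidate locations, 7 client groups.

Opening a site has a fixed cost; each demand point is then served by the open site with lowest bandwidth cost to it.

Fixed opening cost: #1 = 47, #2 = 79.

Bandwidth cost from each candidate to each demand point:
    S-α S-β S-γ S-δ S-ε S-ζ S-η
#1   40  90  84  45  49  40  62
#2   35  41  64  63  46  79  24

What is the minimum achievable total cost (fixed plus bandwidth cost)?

421

Open {#1, #2}: assign each demand point to its cheapest open site.
  S-α→#2 35, S-β→#2 41, S-γ→#2 64, S-δ→#1 45, S-ε→#2 46, S-ζ→#1 40, S-η→#2 24
  bandwidth cost 295, fixed 126 → total 421.
Compare {#2}: bandwidth cost 352 + fixed 79 = 431.
Compare {#1}: bandwidth cost 410 + fixed 47 = 457.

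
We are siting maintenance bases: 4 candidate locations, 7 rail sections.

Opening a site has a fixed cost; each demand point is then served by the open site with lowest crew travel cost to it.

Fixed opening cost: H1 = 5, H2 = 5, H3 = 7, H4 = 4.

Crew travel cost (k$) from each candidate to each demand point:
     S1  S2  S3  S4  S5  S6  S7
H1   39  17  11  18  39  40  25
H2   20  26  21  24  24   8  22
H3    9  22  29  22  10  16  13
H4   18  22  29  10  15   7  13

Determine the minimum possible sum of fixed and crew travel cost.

93

Open {H1, H3, H4}: assign each demand point to its cheapest open site.
  S1→H3 9, S2→H1 17, S3→H1 11, S4→H4 10, S5→H3 10, S6→H4 7, S7→H3 13
  crew travel cost 77, fixed 16 → total 93.
Compare {H1, H2, H3, H4}: crew travel cost 77 + fixed 21 = 98.
Compare {H1, H4}: crew travel cost 91 + fixed 9 = 100.
Compare {H1, H2, H3}: crew travel cost 86 + fixed 17 = 103.
All other subsets cost ≥ 98. Minimum total cost: 93.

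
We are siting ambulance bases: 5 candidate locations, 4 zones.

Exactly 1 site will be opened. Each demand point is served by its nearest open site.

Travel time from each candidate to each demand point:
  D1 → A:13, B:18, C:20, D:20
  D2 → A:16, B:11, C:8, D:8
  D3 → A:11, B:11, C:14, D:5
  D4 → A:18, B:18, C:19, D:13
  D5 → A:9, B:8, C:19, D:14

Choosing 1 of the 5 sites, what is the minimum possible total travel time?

41

Open {D3}.
  A→D3 11, B→D3 11, C→D3 14, D→D3 5  ⇒ total 41.
Compare {D2}: total 43.
Compare {D5}: total 50.
No size-1 selection does better; minimum is 41.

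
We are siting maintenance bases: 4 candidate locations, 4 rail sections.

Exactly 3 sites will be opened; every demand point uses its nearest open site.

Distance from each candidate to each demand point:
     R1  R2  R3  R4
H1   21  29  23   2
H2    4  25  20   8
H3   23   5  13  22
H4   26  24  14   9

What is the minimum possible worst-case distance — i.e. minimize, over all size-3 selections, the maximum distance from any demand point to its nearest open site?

13

Open {H1, H2, H3}.
  Farthest demand point is R3 at distance 13 (to H3); all others are ≤ 13.
With {H2, H3, H4} the worst case is 13.
With {H1, H3, H4} the worst case is 21.
No size-3 selection achieves below 13.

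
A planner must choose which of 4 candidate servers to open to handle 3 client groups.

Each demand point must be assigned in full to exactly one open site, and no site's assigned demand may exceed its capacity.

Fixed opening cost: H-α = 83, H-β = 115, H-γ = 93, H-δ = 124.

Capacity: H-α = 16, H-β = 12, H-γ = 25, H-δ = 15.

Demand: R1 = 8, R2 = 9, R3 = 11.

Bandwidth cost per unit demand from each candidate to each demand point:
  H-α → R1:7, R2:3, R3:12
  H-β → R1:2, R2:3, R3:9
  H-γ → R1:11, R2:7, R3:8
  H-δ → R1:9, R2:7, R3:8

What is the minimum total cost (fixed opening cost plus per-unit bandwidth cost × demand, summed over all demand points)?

375

Open {H-β, H-γ}; cheapest assignment that respects the capacities:
  H-β (cap 12, load 8): R1 — cost 8×2 = 16
  H-γ (cap 25, load 20): R2, R3 — cost 9×7 + 11×8 = 151
  Shipping 167, fixed 208 → total 375.
  Any other capacity-feasible assignment to {H-β, H-γ} ships for at least 167.
Compare {H-α, H-γ}: its best feasible assignment gives total 379.
Compare {H-α, H-β, H-γ}: its best feasible assignment gives total 422.
Every other set of open sites that can feasibly serve all demand totals ≥ 379 even under its best assignment. Minimum: 375.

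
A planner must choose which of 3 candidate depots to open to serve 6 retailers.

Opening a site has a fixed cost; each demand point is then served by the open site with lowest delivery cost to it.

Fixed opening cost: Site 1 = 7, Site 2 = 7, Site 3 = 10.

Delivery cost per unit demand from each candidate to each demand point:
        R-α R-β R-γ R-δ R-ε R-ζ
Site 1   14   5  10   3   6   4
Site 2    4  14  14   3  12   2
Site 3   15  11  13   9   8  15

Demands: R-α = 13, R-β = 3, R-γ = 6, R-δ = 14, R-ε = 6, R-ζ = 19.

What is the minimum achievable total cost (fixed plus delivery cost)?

Open {Site 1, Site 2}: assign each demand point to its cheapest open site.
  R-α→Site 2 13×4=52, R-β→Site 1 3×5=15, R-γ→Site 1 6×10=60, R-δ→Site 1 14×3=42, R-ε→Site 1 6×6=36, R-ζ→Site 2 19×2=38
  delivery cost 243, fixed 14 → total 257.
Compare {Site 1, Site 2, Site 3}: delivery cost 243 + fixed 24 = 267.
Compare {Site 2, Site 3}: delivery cost 291 + fixed 17 = 308.
Compare {Site 2}: delivery cost 330 + fixed 7 = 337.
All other subsets cost ≥ 267. Minimum total cost: 257.

257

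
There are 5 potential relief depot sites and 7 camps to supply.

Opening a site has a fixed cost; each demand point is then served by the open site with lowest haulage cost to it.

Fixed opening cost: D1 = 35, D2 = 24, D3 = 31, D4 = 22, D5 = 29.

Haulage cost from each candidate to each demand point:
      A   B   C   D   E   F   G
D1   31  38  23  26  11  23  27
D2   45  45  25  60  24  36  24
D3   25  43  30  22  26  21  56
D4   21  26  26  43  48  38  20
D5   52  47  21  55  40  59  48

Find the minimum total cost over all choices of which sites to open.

207

Open {D1, D4}: assign each demand point to its cheapest open site.
  A→D4 21, B→D4 26, C→D1 23, D→D1 26, E→D1 11, F→D1 23, G→D4 20
  haulage cost 150, fixed 57 → total 207.
Compare {D1}: haulage cost 179 + fixed 35 = 214.
Compare {D3, D4}: haulage cost 162 + fixed 53 = 215.
Compare {D1, D2, D4}: haulage cost 150 + fixed 81 = 231.
All other subsets cost ≥ 214. Minimum total cost: 207.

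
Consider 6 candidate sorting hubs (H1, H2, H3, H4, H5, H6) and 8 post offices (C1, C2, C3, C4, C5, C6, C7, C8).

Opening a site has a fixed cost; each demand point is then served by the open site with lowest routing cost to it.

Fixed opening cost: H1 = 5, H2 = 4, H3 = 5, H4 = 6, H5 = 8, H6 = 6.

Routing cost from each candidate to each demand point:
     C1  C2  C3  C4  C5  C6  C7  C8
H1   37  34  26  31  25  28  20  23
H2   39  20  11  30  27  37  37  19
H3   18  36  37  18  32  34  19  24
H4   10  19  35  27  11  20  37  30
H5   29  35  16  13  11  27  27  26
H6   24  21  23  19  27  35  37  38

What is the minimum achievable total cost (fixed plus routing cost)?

142

Open {H2, H3, H4}: assign each demand point to its cheapest open site.
  C1→H4 10, C2→H4 19, C3→H2 11, C4→H3 18, C5→H4 11, C6→H4 20, C7→H3 19, C8→H2 19
  routing cost 127, fixed 15 → total 142.
Compare {H2, H3, H4, H5}: routing cost 122 + fixed 23 = 145.
Compare {H1, H2, H4, H5}: routing cost 123 + fixed 23 = 146.
Compare {H1, H2, H3, H4}: routing cost 127 + fixed 20 = 147.
All other subsets cost ≥ 145. Minimum total cost: 142.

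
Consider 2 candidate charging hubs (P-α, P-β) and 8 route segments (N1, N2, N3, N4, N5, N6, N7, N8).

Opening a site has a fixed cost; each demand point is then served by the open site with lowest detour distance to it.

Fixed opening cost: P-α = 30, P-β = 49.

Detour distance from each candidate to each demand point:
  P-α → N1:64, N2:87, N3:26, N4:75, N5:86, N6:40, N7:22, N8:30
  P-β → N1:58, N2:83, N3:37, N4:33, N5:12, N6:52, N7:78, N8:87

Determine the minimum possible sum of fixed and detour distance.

383

Open {P-α, P-β}: assign each demand point to its cheapest open site.
  N1→P-β 58, N2→P-β 83, N3→P-α 26, N4→P-β 33, N5→P-β 12, N6→P-α 40, N7→P-α 22, N8→P-α 30
  detour distance 304, fixed 79 → total 383.
Compare {P-α}: detour distance 430 + fixed 30 = 460.
Compare {P-β}: detour distance 440 + fixed 49 = 489.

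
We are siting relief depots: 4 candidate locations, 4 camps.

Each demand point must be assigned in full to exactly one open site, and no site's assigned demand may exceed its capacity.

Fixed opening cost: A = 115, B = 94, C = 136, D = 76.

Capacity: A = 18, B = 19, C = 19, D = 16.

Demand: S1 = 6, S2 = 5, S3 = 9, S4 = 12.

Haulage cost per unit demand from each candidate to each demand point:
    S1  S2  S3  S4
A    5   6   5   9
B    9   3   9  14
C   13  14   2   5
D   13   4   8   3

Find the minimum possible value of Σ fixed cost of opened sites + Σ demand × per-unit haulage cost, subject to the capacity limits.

Open {A, B, D}; cheapest assignment that respects the capacities:
  A (cap 18, load 15): S1, S3 — cost 6×5 + 9×5 = 75
  B (cap 19, load 5): S2 — cost 5×3 = 15
  D (cap 16, load 12): S4 — cost 12×3 = 36
  Shipping 126, fixed 285 → total 411.
  Any other capacity-feasible assignment to {A, B, D} ships for at least 126.
Compare {A, D}: its best feasible assignment gives total 421.
Compare {B, C, D}: its best feasible assignment gives total 429.
Every other set of open sites that can feasibly serve all demand totals ≥ 421 even under its best assignment. Minimum: 411.

411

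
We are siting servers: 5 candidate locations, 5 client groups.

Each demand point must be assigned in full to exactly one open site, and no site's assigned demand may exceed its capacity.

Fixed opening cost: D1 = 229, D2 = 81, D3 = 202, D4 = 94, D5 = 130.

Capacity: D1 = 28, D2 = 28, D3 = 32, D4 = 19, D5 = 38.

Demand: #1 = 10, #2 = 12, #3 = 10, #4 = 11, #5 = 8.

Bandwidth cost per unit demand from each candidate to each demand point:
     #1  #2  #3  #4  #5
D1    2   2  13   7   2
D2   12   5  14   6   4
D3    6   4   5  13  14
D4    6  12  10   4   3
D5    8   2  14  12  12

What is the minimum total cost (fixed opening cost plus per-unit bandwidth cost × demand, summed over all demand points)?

522

Open {D3, D4}; cheapest assignment that respects the capacities:
  D3 (cap 32, load 32): #1, #2, #3 — cost 10×6 + 12×4 + 10×5 = 158
  D4 (cap 19, load 19): #4, #5 — cost 11×4 + 8×3 = 68
  Shipping 226, fixed 296 → total 522.
  Any other capacity-feasible assignment to {D3, D4} ships for at least 226.
Compare {D4, D5}: its best feasible assignment gives total 536.
Compare {D2, D3}: its best feasible assignment gives total 539.
Every other set of open sites that can feasibly serve all demand totals ≥ 536 even under its best assignment. Minimum: 522.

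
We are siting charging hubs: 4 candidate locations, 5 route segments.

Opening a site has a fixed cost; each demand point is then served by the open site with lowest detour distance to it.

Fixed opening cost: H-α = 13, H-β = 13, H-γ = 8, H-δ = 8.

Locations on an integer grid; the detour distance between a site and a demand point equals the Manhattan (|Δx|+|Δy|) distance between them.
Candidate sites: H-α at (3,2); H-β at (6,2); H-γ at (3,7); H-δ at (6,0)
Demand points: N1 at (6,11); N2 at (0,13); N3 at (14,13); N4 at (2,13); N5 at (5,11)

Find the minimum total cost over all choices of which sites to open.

Open {H-γ}: assign each demand point to its cheapest open site.
  N1→H-γ 7, N2→H-γ 9, N3→H-γ 17, N4→H-γ 7, N5→H-γ 6
  detour distance 46, fixed 8 → total 54.
Compare {H-γ, H-δ}: detour distance 46 + fixed 16 = 62.
Compare {H-α, H-γ}: detour distance 46 + fixed 21 = 67.
Compare {H-β, H-γ}: detour distance 46 + fixed 21 = 67.
All other subsets cost ≥ 62. Minimum total cost: 54.

54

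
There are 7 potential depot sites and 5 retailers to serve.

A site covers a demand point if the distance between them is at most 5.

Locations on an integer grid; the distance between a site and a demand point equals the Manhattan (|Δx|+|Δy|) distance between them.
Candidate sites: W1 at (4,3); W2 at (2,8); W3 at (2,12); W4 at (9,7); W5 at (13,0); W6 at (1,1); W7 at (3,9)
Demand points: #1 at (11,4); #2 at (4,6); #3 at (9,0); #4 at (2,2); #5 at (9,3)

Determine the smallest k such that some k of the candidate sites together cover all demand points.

Coverage sets (demand points within 5 of each site):
  W1: {#2, #4, #5}
  W2: {#2}
  W3: {}
  W4: {#1, #5}
  W5: {#3}
  W6: {#4}
  W7: {#2}
No 2 sites suffice: every size-2 union leaves at least one demand point uncovered.
But {W1, W4, W5} covers everything, so the minimum is 3.

3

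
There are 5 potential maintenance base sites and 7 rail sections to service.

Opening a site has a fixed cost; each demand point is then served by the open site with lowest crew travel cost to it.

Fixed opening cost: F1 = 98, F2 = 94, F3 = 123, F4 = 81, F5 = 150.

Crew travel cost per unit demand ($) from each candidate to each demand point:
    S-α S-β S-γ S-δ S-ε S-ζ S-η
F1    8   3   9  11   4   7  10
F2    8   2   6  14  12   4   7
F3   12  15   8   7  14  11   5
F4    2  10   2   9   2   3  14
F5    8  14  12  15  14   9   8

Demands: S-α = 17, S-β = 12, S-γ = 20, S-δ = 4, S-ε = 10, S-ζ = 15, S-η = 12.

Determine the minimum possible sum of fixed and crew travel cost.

Open {F2, F4}: assign each demand point to its cheapest open site.
  S-α→F4 17×2=34, S-β→F2 12×2=24, S-γ→F4 20×2=40, S-δ→F4 4×9=36, S-ε→F4 10×2=20, S-ζ→F4 15×3=45, S-η→F2 12×7=84
  crew travel cost 283, fixed 175 → total 458.
Compare {F1, F4}: crew travel cost 331 + fixed 179 = 510.
Compare {F4}: crew travel cost 463 + fixed 81 = 544.
Compare {F2, F3, F4}: crew travel cost 251 + fixed 298 = 549.
All other subsets cost ≥ 510. Minimum total cost: 458.

458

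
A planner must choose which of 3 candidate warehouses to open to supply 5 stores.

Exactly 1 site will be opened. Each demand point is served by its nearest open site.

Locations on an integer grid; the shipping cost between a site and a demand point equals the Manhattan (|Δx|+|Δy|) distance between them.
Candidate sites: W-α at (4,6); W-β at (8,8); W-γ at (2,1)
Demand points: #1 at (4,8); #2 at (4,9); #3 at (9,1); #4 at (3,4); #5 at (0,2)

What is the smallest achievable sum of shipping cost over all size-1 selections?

26

Open {W-α}.
  #1→W-α 2, #2→W-α 3, #3→W-α 10, #4→W-α 3, #5→W-α 8  ⇒ total 26.
Compare {W-γ}: total 33.
Compare {W-β}: total 40.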